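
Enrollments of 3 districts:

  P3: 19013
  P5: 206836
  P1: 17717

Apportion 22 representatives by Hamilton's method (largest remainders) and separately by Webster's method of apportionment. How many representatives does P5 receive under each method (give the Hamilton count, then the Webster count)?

19 and 18

Hamilton: P3 2, P5 19, P1 1.
Webster: P3 2, P5 18, P1 2.
P5 gets 19 under Hamilton and 18 under Webster.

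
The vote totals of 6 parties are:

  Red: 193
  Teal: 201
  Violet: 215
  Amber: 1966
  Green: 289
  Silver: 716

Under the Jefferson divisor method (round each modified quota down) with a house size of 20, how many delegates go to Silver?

4

Standard divisor 3580/20 ≈ 179; standard quotas: Red 1.078, Teal 1.123, Violet 1.201, Amber 10.983, Green 1.615, Silver 4.000.
Rounding down gives 1, 1, 1, 10, 1, 4 = 18 seats, so the divisor must be adjusted.
With modified divisor 160: modified quotas Red 1.206, Teal 1.256, Violet 1.344, Amber 12.287, Green 1.806, Silver 4.475.
Rounding down: Red 1, Teal 1, Violet 1, Amber 12, Green 1, Silver 4 (total 20).
Silver receives 4.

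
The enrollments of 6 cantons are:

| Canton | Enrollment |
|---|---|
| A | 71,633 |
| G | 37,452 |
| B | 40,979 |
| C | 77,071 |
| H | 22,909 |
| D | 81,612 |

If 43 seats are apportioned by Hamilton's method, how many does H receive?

3

The standard divisor is 331656/43 ≈ 7712.93.
Standard quotas: A 9.2874, G 4.8557, B 5.3130, C 9.9924, H 2.9702, D 10.5812.
Lower quotas: A 9, G 4, B 5, C 9, H 2, D 10 (sum 39, leaving 4 seats).
Remainders in descending order: C 0.9924, H 0.9702, G 0.8557, D 0.5812, B 0.3130, A 0.2874.
Largest remainders: C, H, G, D receive the extra seats.
H receives 3.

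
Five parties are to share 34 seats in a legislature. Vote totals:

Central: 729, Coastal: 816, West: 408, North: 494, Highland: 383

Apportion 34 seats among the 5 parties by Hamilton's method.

Standard divisor: 2830 ÷ 34 ≈ 83.235.
Standard quotas: Central 8.758, Coastal 9.804, West 4.902, North 5.935, Highland 4.601.
Lower quotas: Central 8, Coastal 9, West 4, North 5, Highland 4 (sum 30, leaving 4 seats).
Remainders in descending order: North 0.935, West 0.902, Coastal 0.804, Central 0.758, Highland 0.601.
Largest remainders: North, West, Coastal, Central receive the extra seats.

Central 9; Coastal 10; West 5; North 6; Highland 4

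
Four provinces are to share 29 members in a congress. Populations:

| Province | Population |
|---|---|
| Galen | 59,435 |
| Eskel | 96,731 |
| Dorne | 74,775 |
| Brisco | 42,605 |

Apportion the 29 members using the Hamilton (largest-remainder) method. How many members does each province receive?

The standard divisor is 273546/29 ≈ 9432.621.
Standard quotas: Galen 6.3010, Eskel 10.2549, Dorne 7.9273, Brisco 4.5168.
Lower quotas: Galen 6, Eskel 10, Dorne 7, Brisco 4 (sum 27, leaving 2 seats).
Remainders in descending order: Dorne 0.9273, Brisco 0.5168, Galen 0.3010, Eskel 0.2549.
Largest remainders: Dorne, Brisco receive the extra seats.

Galen 6, Eskel 10, Dorne 8, Brisco 5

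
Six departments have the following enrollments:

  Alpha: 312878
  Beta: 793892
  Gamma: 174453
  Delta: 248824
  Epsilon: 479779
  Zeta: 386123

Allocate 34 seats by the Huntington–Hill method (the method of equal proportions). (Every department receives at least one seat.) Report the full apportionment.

Alpha 4; Beta 11; Gamma 3; Delta 4; Epsilon 7; Zeta 5

With divisor 70858: modified quotas Alpha 4.416, Beta 11.204, Gamma 2.462, Delta 3.512, Epsilon 6.771, Zeta 5.449.
Geometric-mean thresholds: Alpha √(4·5)=4.472, Beta √(11·12)=11.489, Gamma √(2·3)=2.449, Delta √(3·4)=3.464, Epsilon √(6·7)=6.481, Zeta √(5·6)=5.477.
Each quota rounded against its threshold gives Alpha 4, Beta 11, Gamma 3, Delta 4, Epsilon 7, Zeta 5 (total 34).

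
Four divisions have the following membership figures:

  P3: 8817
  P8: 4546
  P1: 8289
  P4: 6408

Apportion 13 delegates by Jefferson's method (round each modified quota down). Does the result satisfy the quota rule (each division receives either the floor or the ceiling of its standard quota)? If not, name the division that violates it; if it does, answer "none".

none

Standard quotas: P3 4.085, P8 2.106, P1 3.840, P4 2.969.
Jefferson allocation: P3 4, P8 2, P1 4, P4 3.
Every allocation lies between the lower and upper quota.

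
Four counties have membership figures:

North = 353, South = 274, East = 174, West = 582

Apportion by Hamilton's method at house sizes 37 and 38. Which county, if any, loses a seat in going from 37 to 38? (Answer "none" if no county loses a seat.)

At 37 seats: North 9, South 7, East 5, West 16.
At 38 seats: North 10, South 7, East 5, West 16.
No county's allocation decreased.

none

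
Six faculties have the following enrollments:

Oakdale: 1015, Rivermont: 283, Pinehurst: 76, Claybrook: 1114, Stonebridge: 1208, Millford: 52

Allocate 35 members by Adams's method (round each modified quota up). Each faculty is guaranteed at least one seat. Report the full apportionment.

Standard divisor 3748/35 ≈ 107.086; standard quotas: Oakdale 9.478, Rivermont 2.643, Pinehurst 0.710, Claybrook 10.403, Stonebridge 11.281, Millford 0.486.
Rounding up gives 10, 3, 1, 11, 12, 1 = 38 seats, so the divisor must be adjusted.
With modified divisor 120: modified quotas Oakdale 8.458, Rivermont 2.358, Pinehurst 0.633, Claybrook 9.283, Stonebridge 10.067, Millford 0.433.
Rounding up: Oakdale 9, Rivermont 3, Pinehurst 1, Claybrook 10, Stonebridge 11, Millford 1 (total 35).

Oakdale=9, Rivermont=3, Pinehurst=1, Claybrook=10, Stonebridge=11, Millford=1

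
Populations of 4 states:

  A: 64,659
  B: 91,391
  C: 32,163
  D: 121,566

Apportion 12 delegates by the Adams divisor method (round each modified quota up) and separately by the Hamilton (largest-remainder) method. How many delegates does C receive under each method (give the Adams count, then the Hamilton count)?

2 and 1

Adams: A 3, B 3, C 2, D 4.
Hamilton: A 2, B 4, C 1, D 5.
C gets 2 under Adams and 1 under Hamilton.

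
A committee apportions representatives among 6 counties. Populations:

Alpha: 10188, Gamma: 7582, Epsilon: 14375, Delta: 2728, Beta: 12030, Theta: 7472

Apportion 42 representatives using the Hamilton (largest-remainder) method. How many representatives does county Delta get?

2

The standard divisor is 54375/42 ≈ 1294.643.
Standard quotas: Alpha 7.8694, Gamma 5.8564, Epsilon 11.1034, Delta 2.1071, Beta 9.2921, Theta 5.7715.
Lower quotas: Alpha 7, Gamma 5, Epsilon 11, Delta 2, Beta 9, Theta 5 (sum 39, leaving 3 seats).
Remainders in descending order: Alpha 0.8694, Gamma 0.8564, Theta 0.7715, Beta 0.2921, Delta 0.1071, Epsilon 0.1034.
Largest remainders: Alpha, Gamma, Theta receive the extra seats.
Delta receives 2.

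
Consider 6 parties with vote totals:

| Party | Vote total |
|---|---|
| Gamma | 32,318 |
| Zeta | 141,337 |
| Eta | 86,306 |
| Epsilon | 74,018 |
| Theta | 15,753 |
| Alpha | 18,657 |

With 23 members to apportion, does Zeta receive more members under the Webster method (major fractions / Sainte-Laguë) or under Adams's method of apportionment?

Webster: Gamma 2, Zeta 9, Eta 5, Epsilon 5, Theta 1, Alpha 1.
Adams: Gamma 2, Zeta 8, Eta 5, Epsilon 5, Theta 1, Alpha 2.
Zeta gets 9 under Webster and 8 under Adams.

Webster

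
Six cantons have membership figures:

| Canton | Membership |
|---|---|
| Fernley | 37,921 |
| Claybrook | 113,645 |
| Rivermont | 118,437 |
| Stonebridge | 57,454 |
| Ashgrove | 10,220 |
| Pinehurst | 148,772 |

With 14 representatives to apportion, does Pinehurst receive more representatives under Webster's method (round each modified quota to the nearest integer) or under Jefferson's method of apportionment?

Jefferson

Webster: Fernley 1, Claybrook 3, Rivermont 4, Stonebridge 2, Ashgrove 0, Pinehurst 4.
Jefferson: Fernley 1, Claybrook 3, Rivermont 4, Stonebridge 1, Ashgrove 0, Pinehurst 5.
Pinehurst gets 4 under Webster and 5 under Jefferson.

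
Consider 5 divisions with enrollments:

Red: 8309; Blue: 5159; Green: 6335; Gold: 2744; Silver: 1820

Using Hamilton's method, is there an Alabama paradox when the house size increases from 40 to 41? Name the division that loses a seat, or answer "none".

Gold

At 40 seats: Red 14, Blue 8, Green 10, Gold 5, Silver 3.
At 41 seats: Red 14, Blue 9, Green 11, Gold 4, Silver 3.
Gold drops from 5 to 4.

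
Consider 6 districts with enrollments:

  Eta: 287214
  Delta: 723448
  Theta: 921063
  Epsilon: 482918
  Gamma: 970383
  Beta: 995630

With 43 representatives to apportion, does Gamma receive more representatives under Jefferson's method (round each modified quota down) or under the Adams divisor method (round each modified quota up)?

Jefferson

Jefferson: Eta 2, Delta 7, Theta 9, Epsilon 5, Gamma 10, Beta 10.
Adams: Eta 3, Delta 7, Theta 9, Epsilon 5, Gamma 9, Beta 10.
Gamma gets 10 under Jefferson and 9 under Adams.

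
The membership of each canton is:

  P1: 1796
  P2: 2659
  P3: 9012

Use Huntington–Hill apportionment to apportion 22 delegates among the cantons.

P1=3; P2=4; P3=15

With divisor 608: modified quotas P1 2.954, P2 4.373, P3 14.822.
Geometric-mean thresholds: P1 √(2·3)=2.449, P2 √(4·5)=4.472, P3 √(14·15)=14.491.
Each quota rounded against its threshold gives P1 3, P2 4, P3 15 (total 22).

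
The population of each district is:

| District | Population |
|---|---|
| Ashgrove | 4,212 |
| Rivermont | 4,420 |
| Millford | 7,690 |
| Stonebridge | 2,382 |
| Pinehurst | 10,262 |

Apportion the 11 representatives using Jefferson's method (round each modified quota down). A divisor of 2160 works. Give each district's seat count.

Ashgrove: 1, Rivermont: 2, Millford: 3, Stonebridge: 1, Pinehurst: 4

With modified divisor 2160: modified quotas Ashgrove 1.950, Rivermont 2.046, Millford 3.560, Stonebridge 1.103, Pinehurst 4.751.
Rounding down: Ashgrove 1, Rivermont 2, Millford 3, Stonebridge 1, Pinehurst 4 (total 11).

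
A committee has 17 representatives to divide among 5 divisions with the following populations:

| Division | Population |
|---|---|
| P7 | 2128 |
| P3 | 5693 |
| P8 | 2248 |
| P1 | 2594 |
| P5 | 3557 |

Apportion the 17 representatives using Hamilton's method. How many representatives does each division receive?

The standard divisor is 16220/17 ≈ 954.118.
Standard quotas: P7 2.2303, P3 5.9668, P8 2.3561, P1 2.7187, P5 3.7281.
Lower quotas: P7 2, P3 5, P8 2, P1 2, P5 3 (sum 14, leaving 3 seats).
Remainders in descending order: P3 0.9668, P5 0.7281, P1 0.7187, P8 0.3561, P7 0.2303.
Largest remainders: P3, P5, P1 receive the extra seats.

P7 2, P3 6, P8 2, P1 3, P5 4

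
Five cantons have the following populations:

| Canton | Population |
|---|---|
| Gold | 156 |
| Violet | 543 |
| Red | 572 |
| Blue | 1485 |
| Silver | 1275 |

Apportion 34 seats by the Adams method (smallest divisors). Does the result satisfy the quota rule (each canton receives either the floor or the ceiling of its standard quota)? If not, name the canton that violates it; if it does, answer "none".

none

Standard quotas: Gold 1.316, Violet 4.580, Red 4.825, Blue 12.525, Silver 10.754.
Adams allocation: Gold 2, Violet 5, Red 5, Blue 12, Silver 10.
Every allocation lies between the lower and upper quota.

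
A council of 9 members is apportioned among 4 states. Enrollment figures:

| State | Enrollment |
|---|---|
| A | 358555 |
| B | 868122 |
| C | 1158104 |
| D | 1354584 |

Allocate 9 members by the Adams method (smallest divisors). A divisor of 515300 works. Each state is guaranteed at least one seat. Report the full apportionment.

With modified divisor 515300: modified quotas A 0.696, B 1.685, C 2.247, D 2.629.
Rounding up: A 1, B 2, C 3, D 3 (total 9).

A 1, B 2, C 3, D 3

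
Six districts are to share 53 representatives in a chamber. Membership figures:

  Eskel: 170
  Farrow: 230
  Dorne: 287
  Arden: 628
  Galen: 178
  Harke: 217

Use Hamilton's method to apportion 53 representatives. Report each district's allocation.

Standard divisor: 1710 ÷ 53 ≈ 32.264.
Standard quotas: Eskel 5.269, Farrow 7.129, Dorne 8.895, Arden 19.464, Galen 5.517, Harke 6.726.
Lower quotas: Eskel 5, Farrow 7, Dorne 8, Arden 19, Galen 5, Harke 6 (sum 50, leaving 3 seats).
Remainders in descending order: Dorne 0.895, Harke 0.726, Galen 0.517, Arden 0.464, Eskel 0.269, Farrow 0.129.
The surplus seats go to Dorne, Harke, Galen.

Eskel: 5; Farrow: 7; Dorne: 9; Arden: 19; Galen: 6; Harke: 7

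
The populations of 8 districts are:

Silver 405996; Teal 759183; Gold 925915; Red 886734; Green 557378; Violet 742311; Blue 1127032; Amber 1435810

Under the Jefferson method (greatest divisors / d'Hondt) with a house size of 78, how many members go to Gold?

11

Standard divisor 6840359/78 ≈ 87696.91; standard quotas: Silver 4.630, Teal 8.657, Gold 10.558, Red 10.111, Green 6.356, Violet 8.465, Blue 12.851, Amber 16.372.
Rounding down gives 4, 8, 10, 10, 6, 8, 12, 16 = 74 seats, so the divisor must be adjusted.
With modified divisor 83300: modified quotas Silver 4.874, Teal 9.114, Gold 11.115, Red 10.645, Green 6.691, Violet 8.911, Blue 13.530, Amber 17.237.
Rounding down: Silver 4, Teal 9, Gold 11, Red 10, Green 6, Violet 8, Blue 13, Amber 17 (total 78).
Gold receives 11.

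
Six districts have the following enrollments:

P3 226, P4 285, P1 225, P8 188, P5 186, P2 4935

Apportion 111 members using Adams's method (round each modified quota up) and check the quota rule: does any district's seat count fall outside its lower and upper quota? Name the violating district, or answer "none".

P2

Standard quotas: P3 4.150, P4 5.233, P1 4.132, P8 3.452, P5 3.415, P2 90.618.
Adams allocation: P3 5, P4 6, P1 4, P8 4, P5 4, P2 88.
P2 has quota 90.618 (lower 90, upper 91) but receives 88 — outside the quota interval.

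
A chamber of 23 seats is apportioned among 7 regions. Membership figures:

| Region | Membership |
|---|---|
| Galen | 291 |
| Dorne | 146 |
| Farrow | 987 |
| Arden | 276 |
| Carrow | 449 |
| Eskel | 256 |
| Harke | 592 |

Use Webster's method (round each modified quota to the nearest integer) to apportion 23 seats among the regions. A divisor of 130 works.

Galen 2, Dorne 1, Farrow 8, Arden 2, Carrow 3, Eskel 2, Harke 5

With modified divisor 130: modified quotas Galen 2.238, Dorne 1.123, Farrow 7.592, Arden 2.123, Carrow 3.454, Eskel 1.969, Harke 4.554.
Rounding to the nearest integer: Galen 2, Dorne 1, Farrow 8, Arden 2, Carrow 3, Eskel 2, Harke 5 (total 23).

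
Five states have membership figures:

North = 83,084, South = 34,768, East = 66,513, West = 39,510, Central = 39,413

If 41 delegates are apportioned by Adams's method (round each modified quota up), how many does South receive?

Standard divisor 263288/41 ≈ 6421.659; standard quotas: North 12.938, South 5.414, East 10.358, West 6.153, Central 6.138.
Rounding up gives 13, 6, 11, 7, 7 = 44 seats, so the divisor must be adjusted.
With modified divisor 6800: modified quotas North 12.218, South 5.113, East 9.781, West 5.810, Central 5.796.
Rounding up: North 13, South 6, East 10, West 6, Central 6 (total 41).
South receives 6.

6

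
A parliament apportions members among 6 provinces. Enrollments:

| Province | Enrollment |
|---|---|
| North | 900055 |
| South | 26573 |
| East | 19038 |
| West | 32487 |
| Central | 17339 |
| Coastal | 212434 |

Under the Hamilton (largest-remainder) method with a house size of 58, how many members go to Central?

Standard divisor: 1207926 ÷ 58 ≈ 20826.31.
Standard quotas: North 43.2172, South 1.2759, East 0.9141, West 1.5599, Central 0.8326, Coastal 10.2003.
Lower quotas: North 43, South 1, East 0, West 1, Central 0, Coastal 10 (sum 55, leaving 3 seats).
Remainders in descending order: East 0.9141, Central 0.8326, West 0.5599, South 0.2759, North 0.2172, Coastal 0.2003.
The surplus seats go to East, Central, West.
Central receives 1.

1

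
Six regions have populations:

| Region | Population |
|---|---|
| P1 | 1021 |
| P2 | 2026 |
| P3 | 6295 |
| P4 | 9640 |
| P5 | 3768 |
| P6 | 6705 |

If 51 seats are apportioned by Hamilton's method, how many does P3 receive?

Total 29455; standard divisor 29455/51 ≈ 577.549.
Standard quotas: P1 1.7678, P2 3.5079, P3 10.8995, P4 16.6912, P5 6.5241, P6 11.6094.
Lower quotas: P1 1, P2 3, P3 10, P4 16, P5 6, P6 11 (sum 47, leaving 4 seats).
Remainders in descending order: P3 0.8995, P1 0.7678, P4 0.6912, P6 0.6094, P5 0.5241, P2 0.5079.
Largest remainders: P3, P1, P4, P6 receive the extra seats.
P3 receives 11.

11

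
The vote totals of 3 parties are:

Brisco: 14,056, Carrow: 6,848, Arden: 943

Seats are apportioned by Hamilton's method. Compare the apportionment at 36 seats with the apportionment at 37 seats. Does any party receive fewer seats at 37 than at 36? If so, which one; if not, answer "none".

Arden

At 36 seats: Brisco 23, Carrow 11, Arden 2.
At 37 seats: Brisco 24, Carrow 12, Arden 1.
Arden drops from 2 to 1.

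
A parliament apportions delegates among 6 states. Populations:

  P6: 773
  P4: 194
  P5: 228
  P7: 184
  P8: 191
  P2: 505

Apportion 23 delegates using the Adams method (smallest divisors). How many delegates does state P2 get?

Standard divisor 2075/23 ≈ 90.217; standard quotas: P6 8.568, P4 2.150, P5 2.527, P7 2.040, P8 2.117, P2 5.598.
Rounding up gives 9, 3, 3, 3, 3, 6 = 27 seats, so the divisor must be adjusted.
With modified divisor 100: modified quotas P6 7.730, P4 1.940, P5 2.280, P7 1.840, P8 1.910, P2 5.050.
Rounding up: P6 8, P4 2, P5 3, P7 2, P8 2, P2 6 (total 23).
P2 receives 6.

6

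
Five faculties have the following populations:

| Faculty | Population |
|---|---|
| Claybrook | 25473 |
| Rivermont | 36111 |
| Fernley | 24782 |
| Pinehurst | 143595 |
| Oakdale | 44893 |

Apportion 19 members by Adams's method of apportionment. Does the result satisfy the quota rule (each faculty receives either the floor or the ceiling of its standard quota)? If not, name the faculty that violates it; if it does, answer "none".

Standard quotas: Claybrook 1.761, Rivermont 2.496, Fernley 1.713, Pinehurst 9.926, Oakdale 3.103.
Adams allocation: Claybrook 2, Rivermont 3, Fernley 2, Pinehurst 9, Oakdale 3.
Every allocation lies between the lower and upper quota.

none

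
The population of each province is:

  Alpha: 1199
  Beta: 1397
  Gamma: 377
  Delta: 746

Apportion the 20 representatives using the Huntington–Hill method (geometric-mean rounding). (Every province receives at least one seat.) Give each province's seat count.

With divisor 186: modified quotas Alpha 6.446, Beta 7.511, Gamma 2.027, Delta 4.011.
Geometric-mean thresholds: Alpha √(6·7)=6.481, Beta √(7·8)=7.483, Gamma √(2·3)=2.449, Delta √(4·5)=4.472.
Each quota rounded against its threshold gives Alpha 6, Beta 8, Gamma 2, Delta 4 (total 20).

Alpha=6; Beta=8; Gamma=2; Delta=4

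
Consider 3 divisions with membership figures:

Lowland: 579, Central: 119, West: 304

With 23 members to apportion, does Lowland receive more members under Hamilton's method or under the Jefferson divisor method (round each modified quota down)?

Hamilton: Lowland 13, Central 3, West 7.
Jefferson: Lowland 14, Central 2, West 7.
Lowland gets 13 under Hamilton and 14 under Jefferson.

Jefferson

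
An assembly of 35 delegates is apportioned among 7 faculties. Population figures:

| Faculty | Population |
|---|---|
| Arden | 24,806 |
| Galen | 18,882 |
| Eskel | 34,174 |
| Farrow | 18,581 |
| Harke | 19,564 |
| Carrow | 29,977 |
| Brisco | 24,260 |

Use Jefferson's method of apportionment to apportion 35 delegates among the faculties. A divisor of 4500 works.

Arden 5; Galen 4; Eskel 7; Farrow 4; Harke 4; Carrow 6; Brisco 5

With modified divisor 4500: modified quotas Arden 5.512, Galen 4.196, Eskel 7.594, Farrow 4.129, Harke 4.348, Carrow 6.662, Brisco 5.391.
Rounding down: Arden 5, Galen 4, Eskel 7, Farrow 4, Harke 4, Carrow 6, Brisco 5 (total 35).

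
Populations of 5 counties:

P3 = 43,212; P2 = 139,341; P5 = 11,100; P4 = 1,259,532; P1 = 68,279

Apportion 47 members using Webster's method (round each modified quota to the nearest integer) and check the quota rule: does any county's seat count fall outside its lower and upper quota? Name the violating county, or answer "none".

Standard quotas: P3 1.335, P2 4.304, P5 0.343, P4 38.909, P1 2.109.
Webster allocation: P3 1, P2 4, P5 0, P4 40, P1 2.
P4 has quota 38.909 (lower 38, upper 39) but receives 40 — outside the quota interval.

P4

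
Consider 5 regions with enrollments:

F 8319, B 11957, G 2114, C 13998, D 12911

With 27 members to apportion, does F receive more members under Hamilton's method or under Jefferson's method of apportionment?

Hamilton: F 5, B 6, G 1, C 8, D 7.
Jefferson: F 4, B 7, G 1, C 8, D 7.
F gets 5 under Hamilton and 4 under Jefferson.

Hamilton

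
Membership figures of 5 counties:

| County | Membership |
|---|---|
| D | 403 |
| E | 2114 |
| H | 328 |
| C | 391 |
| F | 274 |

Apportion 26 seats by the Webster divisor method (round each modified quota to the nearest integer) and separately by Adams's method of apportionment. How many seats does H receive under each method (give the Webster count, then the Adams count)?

2 and 3

Webster: D 3, E 16, H 2, C 3, F 2.
Adams: D 3, E 15, H 3, C 3, F 2.
H gets 2 under Webster and 3 under Adams.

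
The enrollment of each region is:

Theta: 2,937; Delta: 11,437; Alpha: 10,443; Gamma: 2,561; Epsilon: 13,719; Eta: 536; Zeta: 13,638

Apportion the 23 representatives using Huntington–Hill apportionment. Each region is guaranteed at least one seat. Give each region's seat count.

With divisor 2497: modified quotas Theta 1.176, Delta 4.580, Alpha 4.182, Gamma 1.026, Epsilon 5.494, Eta 0.215, Zeta 5.462.
Geometric-mean thresholds: Theta √(1·2)=1.414, Delta √(4·5)=4.472, Alpha √(4·5)=4.472, Gamma √(1·2)=1.414, Epsilon √(5·6)=5.477, Eta (min 1), Zeta √(5·6)=5.477.
Each quota rounded against its threshold gives Theta 1, Delta 5, Alpha 4, Gamma 1, Epsilon 6, Eta 1, Zeta 5 (total 23).

Theta=1, Delta=5, Alpha=4, Gamma=1, Epsilon=6, Eta=1, Zeta=5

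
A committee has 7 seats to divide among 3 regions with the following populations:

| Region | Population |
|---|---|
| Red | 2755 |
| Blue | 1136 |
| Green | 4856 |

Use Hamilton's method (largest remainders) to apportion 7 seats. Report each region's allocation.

Standard divisor: 8747 ÷ 7 ≈ 1249.571.
Standard quotas: Red 2.205, Blue 0.909, Green 3.886.
Lower quotas: Red 2, Blue 0, Green 3 (sum 5, leaving 2 seats).
Remainders in descending order: Blue 0.909, Green 0.886, Red 0.205.
Largest remainders: Blue, Green receive the extra seats.

Red 2, Blue 1, Green 4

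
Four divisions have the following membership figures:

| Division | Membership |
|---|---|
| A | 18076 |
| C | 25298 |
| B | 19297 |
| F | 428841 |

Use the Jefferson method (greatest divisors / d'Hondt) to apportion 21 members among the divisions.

Standard divisor 491512/21 ≈ 23405.333; standard quotas: A 0.772, C 1.081, B 0.824, F 18.322.
Rounding down gives 0, 1, 0, 18 = 19 seats, so the divisor must be adjusted.
With modified divisor 20900: modified quotas A 0.865, C 1.210, B 0.923, F 20.519.
Rounding down: A 0, C 1, B 0, F 20 (total 21).

A=0, C=1, B=0, F=20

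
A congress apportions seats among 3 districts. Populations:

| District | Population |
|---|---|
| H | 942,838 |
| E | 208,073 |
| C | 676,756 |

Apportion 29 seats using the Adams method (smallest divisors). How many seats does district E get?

4

Standard divisor 1827667/29 ≈ 63023; standard quotas: H 14.960, E 3.302, C 10.738.
Rounding up gives 15, 4, 11 = 30 seats, so the divisor must be adjusted.
With modified divisor 67500: modified quotas H 13.968, E 3.083, C 10.026.
Rounding up: H 14, E 4, C 11 (total 29).
E receives 4.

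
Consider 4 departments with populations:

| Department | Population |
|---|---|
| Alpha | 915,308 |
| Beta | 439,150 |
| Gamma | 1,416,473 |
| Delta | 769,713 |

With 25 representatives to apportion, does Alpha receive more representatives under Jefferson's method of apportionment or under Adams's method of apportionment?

Jefferson

Jefferson: Alpha 7, Beta 3, Gamma 10, Delta 5.
Adams: Alpha 6, Beta 3, Gamma 10, Delta 6.
Alpha gets 7 under Jefferson and 6 under Adams.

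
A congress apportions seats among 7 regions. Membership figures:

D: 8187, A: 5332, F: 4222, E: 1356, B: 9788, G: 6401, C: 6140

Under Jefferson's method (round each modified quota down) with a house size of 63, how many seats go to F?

6

Standard divisor 41426/63 ≈ 657.556; standard quotas: D 12.451, A 8.109, F 6.421, E 2.062, B 14.885, G 9.735, C 9.338.
Rounding down gives 12, 8, 6, 2, 14, 9, 9 = 60 seats, so the divisor must be adjusted.
With modified divisor 620: modified quotas D 13.205, A 8.600, F 6.810, E 2.187, B 15.787, G 10.324, C 9.903.
Rounding down: D 13, A 8, F 6, E 2, B 15, G 10, C 9 (total 63).
F receives 6.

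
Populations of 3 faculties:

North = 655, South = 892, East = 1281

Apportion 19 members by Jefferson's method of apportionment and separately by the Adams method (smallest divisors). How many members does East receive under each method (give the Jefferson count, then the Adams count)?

Jefferson: North 4, South 6, East 9.
Adams: North 5, South 6, East 8.
East gets 9 under Jefferson and 8 under Adams.

9 and 8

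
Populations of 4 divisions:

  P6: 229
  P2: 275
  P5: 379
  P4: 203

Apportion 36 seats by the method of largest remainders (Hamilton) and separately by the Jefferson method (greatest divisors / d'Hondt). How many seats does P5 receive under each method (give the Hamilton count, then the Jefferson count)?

Hamilton: P6 8, P2 9, P5 12, P4 7.
Jefferson: P6 7, P2 9, P5 13, P4 7.
P5 gets 12 under Hamilton and 13 under Jefferson.

12 and 13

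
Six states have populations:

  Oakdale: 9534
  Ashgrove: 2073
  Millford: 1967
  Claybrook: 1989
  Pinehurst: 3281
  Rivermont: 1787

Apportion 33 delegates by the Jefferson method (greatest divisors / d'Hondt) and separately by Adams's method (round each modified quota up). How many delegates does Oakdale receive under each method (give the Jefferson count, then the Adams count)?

Jefferson: Oakdale 16, Ashgrove 3, Millford 3, Claybrook 3, Pinehurst 5, Rivermont 3.
Adams: Oakdale 15, Ashgrove 4, Millford 3, Claybrook 3, Pinehurst 5, Rivermont 3.
Oakdale gets 16 under Jefferson and 15 under Adams.

16 and 15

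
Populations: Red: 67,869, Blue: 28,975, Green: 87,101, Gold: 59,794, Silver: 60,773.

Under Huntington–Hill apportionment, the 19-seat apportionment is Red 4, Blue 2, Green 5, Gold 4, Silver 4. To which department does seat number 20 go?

Priority for the next seat is population ÷ (√(s·(s+1))).
Priorities: Red 15175.970, Blue 11828.994, Green 15902.394, Gold 13370.345, Silver 13589.256.
Highest priority: Green.

Green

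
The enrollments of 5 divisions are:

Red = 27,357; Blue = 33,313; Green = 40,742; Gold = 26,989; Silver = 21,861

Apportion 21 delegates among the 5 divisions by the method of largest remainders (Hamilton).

Red=4, Blue=4, Green=6, Gold=4, Silver=3

The standard divisor is 150262/21 ≈ 7155.333.
Standard quotas: Red 3.8233, Blue 4.6557, Green 5.6939, Gold 3.7719, Silver 3.0552.
Lower quotas: Red 3, Blue 4, Green 5, Gold 3, Silver 3 (sum 18, leaving 3 seats).
Remainders in descending order: Red 0.8233, Gold 0.7719, Green 0.6939, Blue 0.6557, Silver 0.0552.
The surplus seats go to Red, Gold, Green.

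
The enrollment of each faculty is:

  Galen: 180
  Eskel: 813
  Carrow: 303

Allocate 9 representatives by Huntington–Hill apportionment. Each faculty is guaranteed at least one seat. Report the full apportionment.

Galen 1, Eskel 6, Carrow 2

With divisor 138: modified quotas Galen 1.304, Eskel 5.891, Carrow 2.196.
Geometric-mean thresholds: Galen √(1·2)=1.414, Eskel √(5·6)=5.477, Carrow √(2·3)=2.449.
Each quota rounded against its threshold gives Galen 1, Eskel 6, Carrow 2 (total 9).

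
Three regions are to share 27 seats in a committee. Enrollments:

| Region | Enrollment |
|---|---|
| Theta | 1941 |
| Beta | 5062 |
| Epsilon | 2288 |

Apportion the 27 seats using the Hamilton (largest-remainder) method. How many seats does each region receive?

Standard divisor: 9291 ÷ 27 ≈ 344.111.
Standard quotas: Theta 5.6406, Beta 14.7104, Epsilon 6.6490.
Lower quotas: Theta 5, Beta 14, Epsilon 6 (sum 25, leaving 2 seats).
Remainders in descending order: Beta 0.7104, Epsilon 0.6490, Theta 0.6406.
The surplus seats go to Beta, Epsilon.

Theta: 5, Beta: 15, Epsilon: 7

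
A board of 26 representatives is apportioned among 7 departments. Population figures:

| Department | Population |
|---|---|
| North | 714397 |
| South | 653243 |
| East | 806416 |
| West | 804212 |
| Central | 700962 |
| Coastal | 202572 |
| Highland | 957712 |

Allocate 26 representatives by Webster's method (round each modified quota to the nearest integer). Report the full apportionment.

Standard divisor 4839514/26 ≈ 186135.154; standard quotas: North 3.838, South 3.510, East 4.332, West 4.321, Central 3.766, Coastal 1.088, Highland 5.145.
Rounding to the nearest integer gives North 4, South 4, East 4, West 4, Central 4, Coastal 1, Highland 5 — total 26, matching the house size, so no adjustment is needed.

North 4, South 4, East 4, West 4, Central 4, Coastal 1, Highland 5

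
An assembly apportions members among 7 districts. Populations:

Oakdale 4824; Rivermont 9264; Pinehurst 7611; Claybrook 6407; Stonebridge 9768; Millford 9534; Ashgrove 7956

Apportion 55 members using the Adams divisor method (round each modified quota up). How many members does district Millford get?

9

Standard divisor 55364/55 ≈ 1006.618; standard quotas: Oakdale 4.792, Rivermont 9.203, Pinehurst 7.561, Claybrook 6.365, Stonebridge 9.704, Millford 9.471, Ashgrove 7.904.
Rounding up gives 5, 10, 8, 7, 10, 10, 8 = 58 seats, so the divisor must be adjusted.
With modified divisor 1080: modified quotas Oakdale 4.467, Rivermont 8.578, Pinehurst 7.047, Claybrook 5.932, Stonebridge 9.044, Millford 8.828, Ashgrove 7.367.
Rounding up: Oakdale 5, Rivermont 9, Pinehurst 8, Claybrook 6, Stonebridge 10, Millford 9, Ashgrove 8 (total 55).
Millford receives 9.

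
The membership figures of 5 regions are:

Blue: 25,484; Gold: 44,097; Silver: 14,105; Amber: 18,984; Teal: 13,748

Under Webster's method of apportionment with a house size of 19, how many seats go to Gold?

Standard divisor 116418/19 ≈ 6127.263; standard quotas: Blue 4.159, Gold 7.197, Silver 2.302, Amber 3.098, Teal 2.244.
Rounding to the nearest integer gives 4, 7, 2, 3, 2 = 18 seats, so the divisor must be adjusted.
With modified divisor 5800: modified quotas Blue 4.394, Gold 7.603, Silver 2.432, Amber 3.273, Teal 2.370.
Rounding to the nearest integer: Blue 4, Gold 8, Silver 2, Amber 3, Teal 2 (total 19).
Gold receives 8.

8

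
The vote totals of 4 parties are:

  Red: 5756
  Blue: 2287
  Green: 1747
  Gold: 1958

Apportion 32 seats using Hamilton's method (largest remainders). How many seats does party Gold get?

Total 11748; standard divisor 11748/32 ≈ 367.125.
Standard quotas: Red 15.6786, Blue 6.2295, Green 4.7586, Gold 5.3333.
Lower quotas: Red 15, Blue 6, Green 4, Gold 5 (sum 30, leaving 2 seats).
Remainders in descending order: Green 0.7586, Red 0.6786, Gold 0.3333, Blue 0.2295.
The surplus seats go to Green, Red.
Gold receives 5.

5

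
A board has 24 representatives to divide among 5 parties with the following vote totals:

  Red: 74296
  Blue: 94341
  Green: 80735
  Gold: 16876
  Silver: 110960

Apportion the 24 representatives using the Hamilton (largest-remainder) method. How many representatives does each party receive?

Standard divisor: 377208 ÷ 24 = 15717.
Standard quotas: Red 4.7271, Blue 6.0025, Green 5.1368, Gold 1.0737, Silver 7.0599.
Lower quotas: Red 4, Blue 6, Green 5, Gold 1, Silver 7 (sum 23, leaving 1 seat).
Remainders in descending order: Red 0.7271, Green 0.1368, Gold 0.0737, Silver 0.0599, Blue 0.0025.
Largest remainder: Red receives the extra seat.

Red 5; Blue 6; Green 5; Gold 1; Silver 7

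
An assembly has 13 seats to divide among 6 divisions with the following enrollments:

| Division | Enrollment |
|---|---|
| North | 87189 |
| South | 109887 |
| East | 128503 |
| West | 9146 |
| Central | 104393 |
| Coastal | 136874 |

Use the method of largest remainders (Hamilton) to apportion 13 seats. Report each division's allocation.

The standard divisor is 575992/13 ≈ 44307.077.
Standard quotas: North 1.9678, South 2.4801, East 2.9003, West 0.2064, Central 2.3561, Coastal 3.0892.
Lower quotas: North 1, South 2, East 2, West 0, Central 2, Coastal 3 (sum 10, leaving 3 seats).
Remainders in descending order: North 0.9678, East 0.9003, South 0.4801, Central 0.3561, West 0.2064, Coastal 0.0892.
Largest remainders: North, East, South receive the extra seats.

North: 2, South: 3, East: 3, West: 0, Central: 2, Coastal: 3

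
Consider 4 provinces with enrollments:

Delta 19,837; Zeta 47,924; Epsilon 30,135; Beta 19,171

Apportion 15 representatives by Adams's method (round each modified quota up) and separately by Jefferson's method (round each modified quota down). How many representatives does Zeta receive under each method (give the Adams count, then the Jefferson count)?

Adams: Delta 3, Zeta 5, Epsilon 4, Beta 3.
Jefferson: Delta 2, Zeta 7, Epsilon 4, Beta 2.
Zeta gets 5 under Adams and 7 under Jefferson.

5 and 7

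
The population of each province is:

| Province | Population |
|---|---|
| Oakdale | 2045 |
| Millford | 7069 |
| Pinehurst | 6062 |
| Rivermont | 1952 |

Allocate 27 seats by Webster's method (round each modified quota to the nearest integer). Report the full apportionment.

Oakdale: 3, Millford: 11, Pinehurst: 10, Rivermont: 3

Standard divisor 17128/27 ≈ 634.37; standard quotas: Oakdale 3.224, Millford 11.143, Pinehurst 9.556, Rivermont 3.077.
Rounding to the nearest integer gives Oakdale 3, Millford 11, Pinehurst 10, Rivermont 3 — total 27, matching the house size, so no adjustment is needed.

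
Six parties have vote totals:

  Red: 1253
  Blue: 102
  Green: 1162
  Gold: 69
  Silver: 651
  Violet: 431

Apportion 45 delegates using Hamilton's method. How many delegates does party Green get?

Total 3668; standard divisor 3668/45 ≈ 81.511.
Standard quotas: Red 15.372, Blue 1.251, Green 14.256, Gold 0.847, Silver 7.987, Violet 5.288.
Lower quotas: Red 15, Blue 1, Green 14, Gold 0, Silver 7, Violet 5 (sum 42, leaving 3 seats).
Remainders in descending order: Silver 0.987, Gold 0.847, Red 0.372, Violet 0.288, Green 0.256, Blue 0.251.
Largest remainders: Silver, Gold, Red receive the extra seats.
Green receives 14.

14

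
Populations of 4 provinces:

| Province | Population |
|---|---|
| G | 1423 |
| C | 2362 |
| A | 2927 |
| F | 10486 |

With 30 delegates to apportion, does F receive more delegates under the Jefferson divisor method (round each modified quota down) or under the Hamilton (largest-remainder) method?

Jefferson: G 2, C 4, A 5, F 19.
Hamilton: G 3, C 4, A 5, F 18.
F gets 19 under Jefferson and 18 under Hamilton.

Jefferson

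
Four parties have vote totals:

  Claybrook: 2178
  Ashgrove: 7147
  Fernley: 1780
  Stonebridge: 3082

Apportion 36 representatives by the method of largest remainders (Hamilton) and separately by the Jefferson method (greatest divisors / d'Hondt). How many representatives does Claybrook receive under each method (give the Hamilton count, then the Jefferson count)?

Hamilton: Claybrook 6, Ashgrove 18, Fernley 4, Stonebridge 8.
Jefferson: Claybrook 5, Ashgrove 19, Fernley 4, Stonebridge 8.
Claybrook gets 6 under Hamilton and 5 under Jefferson.

6 and 5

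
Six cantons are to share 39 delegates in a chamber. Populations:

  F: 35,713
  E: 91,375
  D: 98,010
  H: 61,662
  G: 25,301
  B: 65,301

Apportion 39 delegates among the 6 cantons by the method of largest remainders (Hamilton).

The standard divisor is 377362/39 ≈ 9675.949.
Standard quotas: F 3.6909, E 9.4435, D 10.1292, H 6.3727, G 2.6148, B 6.7488.
Lower quotas: F 3, E 9, D 10, H 6, G 2, B 6 (sum 36, leaving 3 seats).
Remainders in descending order: B 0.7488, F 0.6909, G 0.6148, E 0.4435, H 0.3727, D 0.1292.
The surplus seats go to B, F, G.

F 4, E 9, D 10, H 6, G 3, B 7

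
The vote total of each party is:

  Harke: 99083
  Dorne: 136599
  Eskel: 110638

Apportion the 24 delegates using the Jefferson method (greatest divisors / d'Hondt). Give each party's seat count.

Harke: 7, Dorne: 9, Eskel: 8

Standard divisor 346320/24 ≈ 14430; standard quotas: Harke 6.866, Dorne 9.466, Eskel 7.667.
Rounding down gives 6, 9, 7 = 22 seats, so the divisor must be adjusted.
With modified divisor 13700: modified quotas Harke 7.232, Dorne 9.971, Eskel 8.076.
Rounding down: Harke 7, Dorne 9, Eskel 8 (total 24).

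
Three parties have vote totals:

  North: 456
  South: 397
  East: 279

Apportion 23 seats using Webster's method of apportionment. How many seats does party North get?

Standard divisor 1132/23 ≈ 49.217; standard quotas: North 9.265, South 8.066, East 5.669.
Rounding to the nearest integer gives North 9, South 8, East 6 — total 23, matching the house size, so no adjustment is needed.
North receives 9.

9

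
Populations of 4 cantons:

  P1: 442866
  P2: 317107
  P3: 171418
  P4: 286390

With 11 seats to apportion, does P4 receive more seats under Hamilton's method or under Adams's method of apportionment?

Hamilton

Hamilton: P1 4, P2 3, P3 1, P4 3.
Adams: P1 4, P2 3, P3 2, P4 2.
P4 gets 3 under Hamilton and 2 under Adams.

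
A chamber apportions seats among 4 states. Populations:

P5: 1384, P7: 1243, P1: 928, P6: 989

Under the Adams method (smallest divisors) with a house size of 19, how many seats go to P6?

Standard divisor 4544/19 ≈ 239.158; standard quotas: P5 5.787, P7 5.197, P1 3.880, P6 4.135.
Rounding up gives 6, 6, 4, 5 = 21 seats, so the divisor must be adjusted.
With modified divisor 260: modified quotas P5 5.323, P7 4.781, P1 3.569, P6 3.804.
Rounding up: P5 6, P7 5, P1 4, P6 4 (total 19).
P6 receives 4.

4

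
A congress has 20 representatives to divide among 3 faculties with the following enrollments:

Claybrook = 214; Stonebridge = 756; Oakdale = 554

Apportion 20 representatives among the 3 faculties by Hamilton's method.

Claybrook: 3; Stonebridge: 10; Oakdale: 7

Standard divisor: 1524 ÷ 20 ≈ 76.2.
Standard quotas: Claybrook 2.808, Stonebridge 9.921, Oakdale 7.270.
Lower quotas: Claybrook 2, Stonebridge 9, Oakdale 7 (sum 18, leaving 2 seats).
Remainders in descending order: Stonebridge 0.921, Claybrook 0.808, Oakdale 0.270.
The surplus seats go to Stonebridge, Claybrook.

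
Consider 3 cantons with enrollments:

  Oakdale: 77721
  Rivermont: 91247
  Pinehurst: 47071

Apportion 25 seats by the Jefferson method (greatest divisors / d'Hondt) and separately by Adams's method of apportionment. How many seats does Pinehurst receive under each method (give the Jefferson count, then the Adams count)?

5 and 6

Jefferson: Oakdale 9, Rivermont 11, Pinehurst 5.
Adams: Oakdale 9, Rivermont 10, Pinehurst 6.
Pinehurst gets 5 under Jefferson and 6 under Adams.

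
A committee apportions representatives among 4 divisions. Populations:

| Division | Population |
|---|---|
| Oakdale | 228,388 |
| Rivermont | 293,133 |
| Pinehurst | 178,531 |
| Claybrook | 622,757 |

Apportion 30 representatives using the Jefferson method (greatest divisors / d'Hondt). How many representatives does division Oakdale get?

5

Standard divisor 1322809/30 ≈ 44093.633; standard quotas: Oakdale 5.180, Rivermont 6.648, Pinehurst 4.049, Claybrook 14.124.
Rounding down gives 5, 6, 4, 14 = 29 seats, so the divisor must be adjusted.
With modified divisor 41700: modified quotas Oakdale 5.477, Rivermont 7.030, Pinehurst 4.281, Claybrook 14.934.
Rounding down: Oakdale 5, Rivermont 7, Pinehurst 4, Claybrook 14 (total 30).
Oakdale receives 5.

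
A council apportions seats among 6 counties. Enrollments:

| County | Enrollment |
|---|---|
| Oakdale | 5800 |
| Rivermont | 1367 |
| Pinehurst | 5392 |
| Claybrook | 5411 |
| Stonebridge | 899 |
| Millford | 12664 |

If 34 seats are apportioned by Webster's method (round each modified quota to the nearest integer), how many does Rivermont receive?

1

Standard divisor 31533/34 ≈ 927.441; standard quotas: Oakdale 6.254, Rivermont 1.474, Pinehurst 5.814, Claybrook 5.834, Stonebridge 0.969, Millford 13.655.
Rounding to the nearest integer gives Oakdale 6, Rivermont 1, Pinehurst 6, Claybrook 6, Stonebridge 1, Millford 14 — total 34, matching the house size, so no adjustment is needed.
Rivermont receives 1.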